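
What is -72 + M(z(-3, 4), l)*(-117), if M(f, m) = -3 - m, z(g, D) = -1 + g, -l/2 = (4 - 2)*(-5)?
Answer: 2619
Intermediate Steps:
l = 20 (l = -2*(4 - 2)*(-5) = -4*(-5) = -2*(-10) = 20)
-72 + M(z(-3, 4), l)*(-117) = -72 + (-3 - 1*20)*(-117) = -72 + (-3 - 20)*(-117) = -72 - 23*(-117) = -72 + 2691 = 2619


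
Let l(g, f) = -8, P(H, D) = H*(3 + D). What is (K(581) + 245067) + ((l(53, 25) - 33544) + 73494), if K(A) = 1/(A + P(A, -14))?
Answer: 1655902289/5810 ≈ 2.8501e+5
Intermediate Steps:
K(A) = -1/(10*A) (K(A) = 1/(A + A*(3 - 14)) = 1/(A + A*(-11)) = 1/(A - 11*A) = 1/(-10*A) = -1/(10*A))
(K(581) + 245067) + ((l(53, 25) - 33544) + 73494) = (-⅒/581 + 245067) + ((-8 - 33544) + 73494) = (-⅒*1/581 + 245067) + (-33552 + 73494) = (-1/5810 + 245067) + 39942 = 1423839269/5810 + 39942 = 1655902289/5810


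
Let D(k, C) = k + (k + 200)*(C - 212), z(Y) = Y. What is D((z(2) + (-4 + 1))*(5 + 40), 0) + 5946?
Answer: -26959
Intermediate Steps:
D(k, C) = k + (-212 + C)*(200 + k) (D(k, C) = k + (200 + k)*(-212 + C) = k + (-212 + C)*(200 + k))
D((z(2) + (-4 + 1))*(5 + 40), 0) + 5946 = (-42400 - 211*(2 + (-4 + 1))*(5 + 40) + 200*0 + 0*((2 + (-4 + 1))*(5 + 40))) + 5946 = (-42400 - 211*(2 - 3)*45 + 0 + 0*((2 - 3)*45)) + 5946 = (-42400 - (-211)*45 + 0 + 0*(-1*45)) + 5946 = (-42400 - 211*(-45) + 0 + 0*(-45)) + 5946 = (-42400 + 9495 + 0 + 0) + 5946 = -32905 + 5946 = -26959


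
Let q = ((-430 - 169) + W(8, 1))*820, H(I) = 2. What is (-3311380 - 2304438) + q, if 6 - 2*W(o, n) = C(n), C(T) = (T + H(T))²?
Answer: -6108228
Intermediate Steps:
C(T) = (2 + T)² (C(T) = (T + 2)² = (2 + T)²)
W(o, n) = 3 - (2 + n)²/2
q = -492410 (q = ((-430 - 169) + (3 - (2 + 1)²/2))*820 = (-599 + (3 - ½*3²))*820 = (-599 + (3 - ½*9))*820 = (-599 + (3 - 9/2))*820 = (-599 - 3/2)*820 = -1201/2*820 = -492410)
(-3311380 - 2304438) + q = (-3311380 - 2304438) - 492410 = -5615818 - 492410 = -6108228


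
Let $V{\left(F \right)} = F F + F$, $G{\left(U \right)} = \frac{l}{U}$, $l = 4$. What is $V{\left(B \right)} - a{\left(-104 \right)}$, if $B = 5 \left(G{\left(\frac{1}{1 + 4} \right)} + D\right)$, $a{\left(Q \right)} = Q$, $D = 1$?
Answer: $11234$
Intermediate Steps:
$G{\left(U \right)} = \frac{4}{U}$
$B = 105$ ($B = 5 \left(\frac{4}{\frac{1}{1 + 4}} + 1\right) = 5 \left(\frac{4}{\frac{1}{5}} + 1\right) = 5 \left(4 \frac{1}{\frac{1}{5}} + 1\right) = 5 \left(4 \cdot 5 + 1\right) = 5 \left(20 + 1\right) = 5 \cdot 21 = 105$)
$V{\left(F \right)} = F + F^{2}$ ($V{\left(F \right)} = F^{2} + F = F + F^{2}$)
$V{\left(B \right)} - a{\left(-104 \right)} = 105 \left(1 + 105\right) - -104 = 105 \cdot 106 + 104 = 11130 + 104 = 11234$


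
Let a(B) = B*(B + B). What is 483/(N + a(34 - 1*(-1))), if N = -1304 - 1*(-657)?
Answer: 161/601 ≈ 0.26789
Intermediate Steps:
N = -647 (N = -1304 + 657 = -647)
a(B) = 2*B² (a(B) = B*(2*B) = 2*B²)
483/(N + a(34 - 1*(-1))) = 483/(-647 + 2*(34 - 1*(-1))²) = 483/(-647 + 2*(34 + 1)²) = 483/(-647 + 2*35²) = 483/(-647 + 2*1225) = 483/(-647 + 2450) = 483/1803 = 483*(1/1803) = 161/601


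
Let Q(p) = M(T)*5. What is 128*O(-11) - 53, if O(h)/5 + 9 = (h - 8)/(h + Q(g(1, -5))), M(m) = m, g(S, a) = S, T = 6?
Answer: -6453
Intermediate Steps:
Q(p) = 30 (Q(p) = 6*5 = 30)
O(h) = -45 + 5*(-8 + h)/(30 + h) (O(h) = -45 + 5*((h - 8)/(h + 30)) = -45 + 5*((-8 + h)/(30 + h)) = -45 + 5*(-8 + h)/(30 + h))
128*O(-11) - 53 = 128*(10*(-139 - 4*(-11))/(30 - 11)) - 53 = 128*(10*(-139 + 44)/19) - 53 = 128*(10*(1/19)*(-95)) - 53 = 128*(-50) - 53 = -6400 - 53 = -6453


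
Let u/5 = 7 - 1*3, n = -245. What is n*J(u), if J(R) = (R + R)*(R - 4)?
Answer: -156800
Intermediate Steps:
u = 20 (u = 5*(7 - 1*3) = 5*(7 - 3) = 5*4 = 20)
J(R) = 2*R*(-4 + R) (J(R) = (2*R)*(-4 + R) = 2*R*(-4 + R))
n*J(u) = -490*20*(-4 + 20) = -490*20*16 = -245*640 = -156800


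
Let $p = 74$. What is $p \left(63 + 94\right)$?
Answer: $11618$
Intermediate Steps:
$p \left(63 + 94\right) = 74 \left(63 + 94\right) = 74 \cdot 157 = 11618$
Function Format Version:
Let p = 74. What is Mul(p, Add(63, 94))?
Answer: 11618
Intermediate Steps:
Mul(p, Add(63, 94)) = Mul(74, Add(63, 94)) = Mul(74, 157) = 11618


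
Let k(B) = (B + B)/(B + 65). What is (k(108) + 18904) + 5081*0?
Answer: 3270608/173 ≈ 18905.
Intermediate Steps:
k(B) = 2*B/(65 + B) (k(B) = (2*B)/(65 + B) = 2*B/(65 + B))
(k(108) + 18904) + 5081*0 = (2*108/(65 + 108) + 18904) + 5081*0 = (2*108/173 + 18904) + 0 = (2*108*(1/173) + 18904) + 0 = (216/173 + 18904) + 0 = 3270608/173 + 0 = 3270608/173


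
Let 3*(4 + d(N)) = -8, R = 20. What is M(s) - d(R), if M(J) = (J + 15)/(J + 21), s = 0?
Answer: 155/21 ≈ 7.3810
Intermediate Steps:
d(N) = -20/3 (d(N) = -4 + (⅓)*(-8) = -4 - 8/3 = -20/3)
M(J) = (15 + J)/(21 + J)
M(s) - d(R) = (15 + 0)/(21 + 0) - 1*(-20/3) = 15/21 + 20/3 = (1/21)*15 + 20/3 = 5/7 + 20/3 = 155/21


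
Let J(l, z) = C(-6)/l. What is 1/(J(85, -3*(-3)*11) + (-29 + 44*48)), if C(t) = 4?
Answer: 85/177059 ≈ 0.00048007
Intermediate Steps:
J(l, z) = 4/l
1/(J(85, -3*(-3)*11) + (-29 + 44*48)) = 1/(4/85 + (-29 + 44*48)) = 1/(4*(1/85) + (-29 + 2112)) = 1/(4/85 + 2083) = 1/(177059/85) = 85/177059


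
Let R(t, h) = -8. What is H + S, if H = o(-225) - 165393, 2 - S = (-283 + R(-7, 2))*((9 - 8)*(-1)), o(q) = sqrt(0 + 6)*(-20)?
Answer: -165682 - 20*sqrt(6) ≈ -1.6573e+5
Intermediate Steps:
o(q) = -20*sqrt(6) (o(q) = sqrt(6)*(-20) = -20*sqrt(6))
S = -289 (S = 2 - (-283 - 8)*(9 - 8)*(-1) = 2 - (-291)*1*(-1) = 2 - (-291)*(-1) = 2 - 1*291 = 2 - 291 = -289)
H = -165393 - 20*sqrt(6) (H = -20*sqrt(6) - 165393 = -165393 - 20*sqrt(6) ≈ -1.6544e+5)
H + S = (-165393 - 20*sqrt(6)) - 289 = -165682 - 20*sqrt(6)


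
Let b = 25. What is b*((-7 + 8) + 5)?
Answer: 150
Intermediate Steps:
b*((-7 + 8) + 5) = 25*((-7 + 8) + 5) = 25*(1 + 5) = 25*6 = 150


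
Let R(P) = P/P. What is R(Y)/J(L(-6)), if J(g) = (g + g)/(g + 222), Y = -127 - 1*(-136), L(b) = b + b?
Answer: -35/4 ≈ -8.7500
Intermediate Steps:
L(b) = 2*b
Y = 9 (Y = -127 + 136 = 9)
J(g) = 2*g/(222 + g) (J(g) = (2*g)/(222 + g) = 2*g/(222 + g))
R(P) = 1
R(Y)/J(L(-6)) = 1/(2*(2*(-6))/(222 + 2*(-6))) = 1/(2*(-12)/(222 - 12)) = 1/(2*(-12)/210) = 1/(2*(-12)*(1/210)) = 1/(-4/35) = 1*(-35/4) = -35/4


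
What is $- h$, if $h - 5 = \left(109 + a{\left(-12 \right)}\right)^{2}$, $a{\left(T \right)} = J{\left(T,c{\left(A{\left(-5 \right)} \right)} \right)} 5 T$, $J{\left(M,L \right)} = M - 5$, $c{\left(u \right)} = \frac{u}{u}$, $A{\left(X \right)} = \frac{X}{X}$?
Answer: $-1274646$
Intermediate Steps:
$A{\left(X \right)} = 1$
$c{\left(u \right)} = 1$
$J{\left(M,L \right)} = -5 + M$ ($J{\left(M,L \right)} = M - 5 = -5 + M$)
$a{\left(T \right)} = T \left(-25 + 5 T\right)$ ($a{\left(T \right)} = \left(-5 + T\right) 5 T = \left(-25 + 5 T\right) T = T \left(-25 + 5 T\right)$)
$h = 1274646$ ($h = 5 + \left(109 + 5 \left(-12\right) \left(-5 - 12\right)\right)^{2} = 5 + \left(109 + 5 \left(-12\right) \left(-17\right)\right)^{2} = 5 + \left(109 + 1020\right)^{2} = 5 + 1129^{2} = 5 + 1274641 = 1274646$)
$- h = \left(-1\right) 1274646 = -1274646$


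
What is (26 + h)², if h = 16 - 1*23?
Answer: 361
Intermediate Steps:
h = -7 (h = 16 - 23 = -7)
(26 + h)² = (26 - 7)² = 19² = 361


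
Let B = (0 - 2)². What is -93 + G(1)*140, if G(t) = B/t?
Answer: 467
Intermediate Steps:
B = 4 (B = (-2)² = 4)
G(t) = 4/t
-93 + G(1)*140 = -93 + (4/1)*140 = -93 + (4*1)*140 = -93 + 4*140 = -93 + 560 = 467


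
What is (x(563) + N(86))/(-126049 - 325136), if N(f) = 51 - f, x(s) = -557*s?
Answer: 104542/150395 ≈ 0.69512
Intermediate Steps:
(x(563) + N(86))/(-126049 - 325136) = (-557*563 + (51 - 1*86))/(-126049 - 325136) = (-313591 + (51 - 86))/(-451185) = (-313591 - 35)*(-1/451185) = -313626*(-1/451185) = 104542/150395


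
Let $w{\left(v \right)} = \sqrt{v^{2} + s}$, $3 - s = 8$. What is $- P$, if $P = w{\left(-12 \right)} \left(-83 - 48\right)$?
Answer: $131 \sqrt{139} \approx 1544.5$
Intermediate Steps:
$s = -5$ ($s = 3 - 8 = -5$)
$w{\left(v \right)} = \sqrt{-5 + v^{2}}$ ($w{\left(v \right)} = \sqrt{v^{2} - 5} = \sqrt{-5 + v^{2}}$)
$P = - 131 \sqrt{139}$ ($P = \sqrt{-5 + \left(-12\right)^{2}} \left(-83 - 48\right) = \sqrt{-5 + 144} \left(-83 - 48\right) = \sqrt{139} \left(-131\right) = - 131 \sqrt{139} \approx -1544.5$)
$- P = - \left(-131\right) \sqrt{139} = 131 \sqrt{139}$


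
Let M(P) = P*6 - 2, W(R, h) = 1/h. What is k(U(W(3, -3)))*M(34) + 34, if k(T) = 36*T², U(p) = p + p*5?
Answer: 29122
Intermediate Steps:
W(R, h) = 1/h
M(P) = -2 + 6*P (M(P) = 6*P - 2 = -2 + 6*P)
U(p) = 6*p (U(p) = p + 5*p = 6*p)
k(U(W(3, -3)))*M(34) + 34 = (36*(6/(-3))²)*(-2 + 6*34) + 34 = (36*(6*(-⅓))²)*(-2 + 204) + 34 = (36*(-2)²)*202 + 34 = (36*4)*202 + 34 = 144*202 + 34 = 29088 + 34 = 29122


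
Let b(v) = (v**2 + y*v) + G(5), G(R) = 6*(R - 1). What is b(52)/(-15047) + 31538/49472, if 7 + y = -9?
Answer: 190376687/372202592 ≈ 0.51149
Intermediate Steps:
y = -16 (y = -7 - 9 = -16)
G(R) = -6 + 6*R (G(R) = 6*(-1 + R) = -6 + 6*R)
b(v) = 24 + v**2 - 16*v (b(v) = (v**2 - 16*v) + (-6 + 6*5) = (v**2 - 16*v) + (-6 + 30) = (v**2 - 16*v) + 24 = 24 + v**2 - 16*v)
b(52)/(-15047) + 31538/49472 = (24 + 52**2 - 16*52)/(-15047) + 31538/49472 = (24 + 2704 - 832)*(-1/15047) + 31538*(1/49472) = 1896*(-1/15047) + 15769/24736 = -1896/15047 + 15769/24736 = 190376687/372202592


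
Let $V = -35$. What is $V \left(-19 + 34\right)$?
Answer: $-525$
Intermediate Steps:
$V \left(-19 + 34\right) = - 35 \left(-19 + 34\right) = \left(-35\right) 15 = -525$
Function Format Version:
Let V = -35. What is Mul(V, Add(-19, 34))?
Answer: -525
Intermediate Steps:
Mul(V, Add(-19, 34)) = Mul(-35, Add(-19, 34)) = Mul(-35, 15) = -525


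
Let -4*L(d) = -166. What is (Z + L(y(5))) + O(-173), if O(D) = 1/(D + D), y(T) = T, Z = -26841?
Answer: -4636314/173 ≈ -26800.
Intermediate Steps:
L(d) = 83/2 (L(d) = -1/4*(-166) = 83/2)
O(D) = 1/(2*D)
(Z + L(y(5))) + O(-173) = (-26841 + 83/2) + (1/2)/(-173) = -53599/2 + (1/2)*(-1/173) = -53599/2 - 1/346 = -4636314/173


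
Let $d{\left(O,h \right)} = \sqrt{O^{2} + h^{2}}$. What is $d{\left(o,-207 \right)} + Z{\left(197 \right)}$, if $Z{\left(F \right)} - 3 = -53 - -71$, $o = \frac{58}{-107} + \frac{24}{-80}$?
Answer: $21 + \frac{\sqrt{49058631901}}{1070} \approx 228.0$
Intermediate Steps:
$o = - \frac{901}{1070}$ ($o = 58 \left(- \frac{1}{107}\right) + 24 \left(- \frac{1}{80}\right) = - \frac{58}{107} - \frac{3}{10} = - \frac{901}{1070} \approx -0.84206$)
$Z{\left(F \right)} = 21$ ($Z{\left(F \right)} = 3 - -18 = 3 + \left(-53 + 71\right) = 3 + 18 = 21$)
$d{\left(o,-207 \right)} + Z{\left(197 \right)} = \sqrt{\left(- \frac{901}{1070}\right)^{2} + \left(-207\right)^{2}} + 21 = \sqrt{\frac{811801}{1144900} + 42849} + 21 = \sqrt{\frac{49058631901}{1144900}} + 21 = \frac{\sqrt{49058631901}}{1070} + 21 = 21 + \frac{\sqrt{49058631901}}{1070}$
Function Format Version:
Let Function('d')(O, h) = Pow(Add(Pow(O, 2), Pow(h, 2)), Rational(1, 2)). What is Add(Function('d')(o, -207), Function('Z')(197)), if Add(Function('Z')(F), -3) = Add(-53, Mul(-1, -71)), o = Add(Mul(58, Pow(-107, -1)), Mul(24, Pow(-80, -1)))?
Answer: Add(21, Mul(Rational(1, 1070), Pow(49058631901, Rational(1, 2)))) ≈ 228.00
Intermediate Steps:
o = Rational(-901, 1070) (o = Add(Mul(58, Rational(-1, 107)), Mul(24, Rational(-1, 80))) = Add(Rational(-58, 107), Rational(-3, 10)) = Rational(-901, 1070) ≈ -0.84206)
Function('Z')(F) = 21 (Function('Z')(F) = Add(3, Add(-53, Mul(-1, -71))) = Add(3, Add(-53, 71)) = Add(3, 18) = 21)
Add(Function('d')(o, -207), Function('Z')(197)) = Add(Pow(Add(Pow(Rational(-901, 1070), 2), Pow(-207, 2)), Rational(1, 2)), 21) = Add(Pow(Add(Rational(811801, 1144900), 42849), Rational(1, 2)), 21) = Add(Pow(Rational(49058631901, 1144900), Rational(1, 2)), 21) = Add(Mul(Rational(1, 1070), Pow(49058631901, Rational(1, 2))), 21) = Add(21, Mul(Rational(1, 1070), Pow(49058631901, Rational(1, 2))))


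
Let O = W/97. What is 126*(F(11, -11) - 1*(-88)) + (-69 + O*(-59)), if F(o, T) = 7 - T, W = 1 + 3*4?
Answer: 1288072/97 ≈ 13279.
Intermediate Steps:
W = 13 (W = 1 + 12 = 13)
O = 13/97 ≈ 0.13402
126*(F(11, -11) - 1*(-88)) + (-69 + O*(-59)) = 126*((7 - 1*(-11)) - 1*(-88)) + (-69 + (13/97)*(-59)) = 126*((7 + 11) + 88) + (-69 - 767/97) = 126*(18 + 88) - 7460/97 = 126*106 - 7460/97 = 13356 - 7460/97 = 1288072/97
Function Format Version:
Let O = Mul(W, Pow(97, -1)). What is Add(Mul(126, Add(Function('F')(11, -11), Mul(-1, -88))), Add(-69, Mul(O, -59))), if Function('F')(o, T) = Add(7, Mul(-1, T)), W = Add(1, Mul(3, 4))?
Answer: Rational(1288072, 97) ≈ 13279.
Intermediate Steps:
W = 13 (W = Add(1, 12) = 13)
O = Rational(13, 97) (O = Mul(13, Pow(97, -1)) = Mul(13, Rational(1, 97)) = Rational(13, 97) ≈ 0.13402)
Add(Mul(126, Add(Function('F')(11, -11), Mul(-1, -88))), Add(-69, Mul(O, -59))) = Add(Mul(126, Add(Add(7, Mul(-1, -11)), Mul(-1, -88))), Add(-69, Mul(Rational(13, 97), -59))) = Add(Mul(126, Add(Add(7, 11), 88)), Add(-69, Rational(-767, 97))) = Add(Mul(126, Add(18, 88)), Rational(-7460, 97)) = Add(Mul(126, 106), Rational(-7460, 97)) = Add(13356, Rational(-7460, 97)) = Rational(1288072, 97)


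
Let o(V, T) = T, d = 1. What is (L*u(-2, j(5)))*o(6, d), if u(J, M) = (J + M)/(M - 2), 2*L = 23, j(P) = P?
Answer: 23/2 ≈ 11.500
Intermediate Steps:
L = 23/2 (L = (1/2)*23 = 23/2 ≈ 11.500)
u(J, M) = (J + M)/(-2 + M)
(L*u(-2, j(5)))*o(6, d) = (23*((-2 + 5)/(-2 + 5))/2)*1 = (23*(3/3)/2)*1 = (23*((1/3)*3)/2)*1 = ((23/2)*1)*1 = (23/2)*1 = 23/2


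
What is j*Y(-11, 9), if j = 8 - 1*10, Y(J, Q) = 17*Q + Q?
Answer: -324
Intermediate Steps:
Y(J, Q) = 18*Q
j = -2 (j = 8 - 10 = -2)
j*Y(-11, 9) = -36*9 = -2*162 = -324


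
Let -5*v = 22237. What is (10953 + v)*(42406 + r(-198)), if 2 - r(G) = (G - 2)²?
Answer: 78327424/5 ≈ 1.5665e+7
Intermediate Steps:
r(G) = 2 - (-2 + G)² (r(G) = 2 - (G - 2)² = 2 - (-2 + G)²)
v = -22237/5 (v = -⅕*22237 = -22237/5 ≈ -4447.4)
(10953 + v)*(42406 + r(-198)) = (10953 - 22237/5)*(42406 + (2 - (-2 - 198)²)) = 32528*(42406 + (2 - 1*(-200)²))/5 = 32528*(42406 + (2 - 1*40000))/5 = 32528*(42406 + (2 - 40000))/5 = 32528*(42406 - 39998)/5 = (32528/5)*2408 = 78327424/5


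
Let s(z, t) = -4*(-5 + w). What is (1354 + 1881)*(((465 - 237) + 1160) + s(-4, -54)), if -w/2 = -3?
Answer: 4477240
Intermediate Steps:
w = 6 (w = -2*(-3) = 6)
s(z, t) = -4 (s(z, t) = -4*(-5 + 6) = -4*1 = -4)
(1354 + 1881)*(((465 - 237) + 1160) + s(-4, -54)) = (1354 + 1881)*(((465 - 237) + 1160) - 4) = 3235*((228 + 1160) - 4) = 3235*(1388 - 4) = 3235*1384 = 4477240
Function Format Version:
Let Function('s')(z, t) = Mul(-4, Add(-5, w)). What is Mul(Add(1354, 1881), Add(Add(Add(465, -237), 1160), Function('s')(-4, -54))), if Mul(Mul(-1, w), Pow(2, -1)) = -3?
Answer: 4477240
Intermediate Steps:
w = 6 (w = Mul(-2, -3) = 6)
Function('s')(z, t) = -4 (Function('s')(z, t) = Mul(-4, Add(-5, 6)) = Mul(-4, 1) = -4)
Mul(Add(1354, 1881), Add(Add(Add(465, -237), 1160), Function('s')(-4, -54))) = Mul(Add(1354, 1881), Add(Add(Add(465, -237), 1160), -4)) = Mul(3235, Add(Add(228, 1160), -4)) = Mul(3235, Add(1388, -4)) = Mul(3235, 1384) = 4477240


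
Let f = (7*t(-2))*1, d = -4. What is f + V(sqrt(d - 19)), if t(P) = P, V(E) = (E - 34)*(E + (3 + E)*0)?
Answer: -37 - 34*I*sqrt(23) ≈ -37.0 - 163.06*I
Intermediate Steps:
V(E) = E*(-34 + E) (V(E) = (-34 + E)*(E + 0) = (-34 + E)*E = E*(-34 + E))
f = -14 (f = (7*(-2))*1 = -14*1 = -14)
f + V(sqrt(d - 19)) = -14 + sqrt(-4 - 19)*(-34 + sqrt(-4 - 19)) = -14 + sqrt(-23)*(-34 + sqrt(-23)) = -14 + (I*sqrt(23))*(-34 + I*sqrt(23)) = -14 + I*sqrt(23)*(-34 + I*sqrt(23))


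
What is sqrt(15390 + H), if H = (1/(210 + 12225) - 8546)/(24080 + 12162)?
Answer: sqrt(3125704059892659042570)/450669270 ≈ 124.06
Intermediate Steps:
H = -106269509/450669270 (H = (1/12435 - 8546)/36242 = (1/12435 - 8546)*(1/36242) = -106269509/12435*1/36242 = -106269509/450669270 ≈ -0.23580)
sqrt(15390 + H) = sqrt(15390 - 106269509/450669270) = sqrt(6935693795791/450669270) = sqrt(3125704059892659042570)/450669270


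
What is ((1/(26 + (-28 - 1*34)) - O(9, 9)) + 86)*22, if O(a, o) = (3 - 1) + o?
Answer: 29689/18 ≈ 1649.4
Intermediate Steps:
O(a, o) = 2 + o
((1/(26 + (-28 - 1*34)) - O(9, 9)) + 86)*22 = ((1/(26 + (-28 - 1*34)) - (2 + 9)) + 86)*22 = ((1/(26 + (-28 - 34)) - 1*11) + 86)*22 = ((1/(26 - 62) - 11) + 86)*22 = ((1/(-36) - 11) + 86)*22 = ((-1/36 - 11) + 86)*22 = (-397/36 + 86)*22 = (2699/36)*22 = 29689/18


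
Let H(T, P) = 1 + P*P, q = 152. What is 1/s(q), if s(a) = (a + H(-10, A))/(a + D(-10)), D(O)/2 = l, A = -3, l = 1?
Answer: 77/81 ≈ 0.95062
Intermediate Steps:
D(O) = 2 (D(O) = 2*1 = 2)
H(T, P) = 1 + P**2
s(a) = (10 + a)/(2 + a) (s(a) = (a + (1 + (-3)**2))/(a + 2) = (a + (1 + 9))/(2 + a) = (a + 10)/(2 + a) = (10 + a)/(2 + a))
1/s(q) = 1/((10 + 152)/(2 + 152)) = 1/(162/154) = 1/((1/154)*162) = 1/(81/77) = 77/81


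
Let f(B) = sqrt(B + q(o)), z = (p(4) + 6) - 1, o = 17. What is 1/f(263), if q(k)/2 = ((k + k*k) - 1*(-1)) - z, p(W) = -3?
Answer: sqrt(97)/291 ≈ 0.033845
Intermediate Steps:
z = 2 (z = (-3 + 6) - 1 = 3 - 1 = 2)
q(k) = -2 + 2*k + 2*k**2 (q(k) = 2*(((k + k*k) - 1*(-1)) - 1*2) = 2*(((k + k**2) + 1) - 2) = 2*((1 + k + k**2) - 2) = 2*(-1 + k + k**2) = -2 + 2*k + 2*k**2)
f(B) = sqrt(610 + B) (f(B) = sqrt(B + (-2 + 2*17 + 2*17**2)) = sqrt(B + (-2 + 34 + 2*289)) = sqrt(B + (-2 + 34 + 578)) = sqrt(B + 610) = sqrt(610 + B))
1/f(263) = 1/(sqrt(610 + 263)) = 1/(sqrt(873)) = 1/(3*sqrt(97)) = sqrt(97)/291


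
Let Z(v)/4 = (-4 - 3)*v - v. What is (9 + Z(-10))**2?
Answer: 108241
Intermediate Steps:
Z(v) = -32*v (Z(v) = 4*((-4 - 3)*v - v) = 4*(-7*v - v) = 4*(-8*v) = -32*v)
(9 + Z(-10))**2 = (9 - 32*(-10))**2 = (9 + 320)**2 = 329**2 = 108241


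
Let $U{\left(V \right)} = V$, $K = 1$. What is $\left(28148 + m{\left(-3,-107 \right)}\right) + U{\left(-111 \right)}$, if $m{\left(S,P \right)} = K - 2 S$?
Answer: $28044$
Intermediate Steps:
$m{\left(S,P \right)} = 1 - 2 S$
$\left(28148 + m{\left(-3,-107 \right)}\right) + U{\left(-111 \right)} = \left(28148 + \left(1 - -6\right)\right) - 111 = \left(28148 + \left(1 + 6\right)\right) - 111 = \left(28148 + 7\right) - 111 = 28155 - 111 = 28044$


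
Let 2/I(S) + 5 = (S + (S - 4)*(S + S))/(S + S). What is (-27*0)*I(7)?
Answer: 0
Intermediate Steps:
I(S) = 2/(-5 + (S + 2*S*(-4 + S))/(2*S)) (I(S) = 2/(-5 + (S + (S - 4)*(S + S))/(S + S)) = 2/(-5 + (S + (-4 + S)*(2*S))/((2*S))) = 2/(-5 + (S + 2*S*(-4 + S))*(1/(2*S))) = 2/(-5 + (S + 2*S*(-4 + S))/(2*S)))
(-27*0)*I(7) = (-27*0)*(4/(-17 + 2*7)) = 0*(4/(-17 + 14)) = 0*(4/(-3)) = 0*(4*(-⅓)) = 0*(-4/3) = 0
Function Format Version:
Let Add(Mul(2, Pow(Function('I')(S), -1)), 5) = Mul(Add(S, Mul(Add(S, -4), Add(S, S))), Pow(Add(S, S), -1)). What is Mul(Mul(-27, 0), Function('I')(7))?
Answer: 0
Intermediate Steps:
Function('I')(S) = Mul(2, Pow(Add(-5, Mul(Rational(1, 2), Pow(S, -1), Add(S, Mul(2, S, Add(-4, S))))), -1)) (Function('I')(S) = Mul(2, Pow(Add(-5, Mul(Add(S, Mul(Add(S, -4), Add(S, S))), Pow(Add(S, S), -1))), -1)) = Mul(2, Pow(Add(-5, Mul(Add(S, Mul(Add(-4, S), Mul(2, S))), Pow(Mul(2, S), -1))), -1)) = Mul(2, Pow(Add(-5, Mul(Add(S, Mul(2, S, Add(-4, S))), Mul(Rational(1, 2), Pow(S, -1)))), -1)) = Mul(2, Pow(Add(-5, Mul(Rational(1, 2), Pow(S, -1), Add(S, Mul(2, S, Add(-4, S))))), -1)))
Mul(Mul(-27, 0), Function('I')(7)) = Mul(Mul(-27, 0), Mul(4, Pow(Add(-17, Mul(2, 7)), -1))) = Mul(0, Mul(4, Pow(Add(-17, 14), -1))) = Mul(0, Mul(4, Pow(-3, -1))) = Mul(0, Mul(4, Rational(-1, 3))) = Mul(0, Rational(-4, 3)) = 0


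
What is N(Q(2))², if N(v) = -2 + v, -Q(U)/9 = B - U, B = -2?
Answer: 1156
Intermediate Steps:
Q(U) = 18 + 9*U (Q(U) = -9*(-2 - U) = 18 + 9*U)
N(Q(2))² = (-2 + (18 + 9*2))² = (-2 + (18 + 18))² = (-2 + 36)² = 34² = 1156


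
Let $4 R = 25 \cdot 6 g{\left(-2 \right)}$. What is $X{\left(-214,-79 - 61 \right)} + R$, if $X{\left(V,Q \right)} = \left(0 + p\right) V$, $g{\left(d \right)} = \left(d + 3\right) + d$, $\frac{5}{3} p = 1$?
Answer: $- \frac{1659}{10} \approx -165.9$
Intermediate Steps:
$p = \frac{3}{5}$ ($p = \frac{3}{5} \cdot 1 = \frac{3}{5} \approx 0.6$)
$g{\left(d \right)} = 3 + 2 d$ ($g{\left(d \right)} = \left(3 + d\right) + d = 3 + 2 d$)
$X{\left(V,Q \right)} = \frac{3 V}{5}$ ($X{\left(V,Q \right)} = \left(0 + \frac{3}{5}\right) V = \frac{3 V}{5}$)
$R = - \frac{75}{2}$ ($R = \frac{25 \cdot 6 \left(3 + 2 \left(-2\right)\right)}{4} = \frac{150 \left(3 - 4\right)}{4} = \frac{150 \left(-1\right)}{4} = \frac{1}{4} \left(-150\right) = - \frac{75}{2} \approx -37.5$)
$X{\left(-214,-79 - 61 \right)} + R = \frac{3}{5} \left(-214\right) - \frac{75}{2} = - \frac{642}{5} - \frac{75}{2} = - \frac{1659}{10}$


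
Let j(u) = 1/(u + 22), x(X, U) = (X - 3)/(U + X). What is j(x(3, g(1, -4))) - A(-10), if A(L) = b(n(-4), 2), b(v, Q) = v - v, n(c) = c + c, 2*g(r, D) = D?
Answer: 1/22 ≈ 0.045455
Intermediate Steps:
g(r, D) = D/2
x(X, U) = (-3 + X)/(U + X)
n(c) = 2*c
b(v, Q) = 0
j(u) = 1/(22 + u)
A(L) = 0
j(x(3, g(1, -4))) - A(-10) = 1/(22 + (-3 + 3)/((½)*(-4) + 3)) - 1*0 = 1/(22 + 0/(-2 + 3)) + 0 = 1/(22 + 0/1) + 0 = 1/(22 + 1*0) + 0 = 1/(22 + 0) + 0 = 1/22 + 0 = 1/22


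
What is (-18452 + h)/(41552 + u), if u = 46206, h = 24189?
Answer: 5737/87758 ≈ 0.065373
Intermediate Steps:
(-18452 + h)/(41552 + u) = (-18452 + 24189)/(41552 + 46206) = 5737/87758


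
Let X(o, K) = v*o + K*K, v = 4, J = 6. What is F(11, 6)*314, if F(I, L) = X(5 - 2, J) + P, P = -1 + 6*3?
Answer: 20410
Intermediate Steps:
X(o, K) = K**2 + 4*o (X(o, K) = 4*o + K*K = 4*o + K**2 = K**2 + 4*o)
P = 17 (P = -1 + 18 = 17)
F(I, L) = 65 (F(I, L) = (6**2 + 4*(5 - 2)) + 17 = (36 + 4*3) + 17 = (36 + 12) + 17 = 48 + 17 = 65)
F(11, 6)*314 = 65*314 = 20410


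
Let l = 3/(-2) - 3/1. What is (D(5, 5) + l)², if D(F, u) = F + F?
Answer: 121/4 ≈ 30.250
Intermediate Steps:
D(F, u) = 2*F
l = -9/2 (l = 3*(-½) - 3*1 = -3/2 - 3 = -9/2 ≈ -4.5000)
(D(5, 5) + l)² = (2*5 - 9/2)² = (10 - 9/2)² = (11/2)² = 121/4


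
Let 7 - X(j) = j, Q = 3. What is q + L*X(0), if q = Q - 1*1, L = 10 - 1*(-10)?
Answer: 142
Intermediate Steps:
X(j) = 7 - j
L = 20 (L = 10 + 10 = 20)
q = 2 (q = 3 - 1*1 = 3 - 1 = 2)
q + L*X(0) = 2 + 20*(7 - 1*0) = 2 + 20*(7 + 0) = 2 + 20*7 = 2 + 140 = 142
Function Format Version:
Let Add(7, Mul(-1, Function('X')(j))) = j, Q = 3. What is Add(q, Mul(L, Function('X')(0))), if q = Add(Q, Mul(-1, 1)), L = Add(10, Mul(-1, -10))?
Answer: 142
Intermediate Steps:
Function('X')(j) = Add(7, Mul(-1, j))
L = 20 (L = Add(10, 10) = 20)
q = 2 (q = Add(3, Mul(-1, 1)) = Add(3, -1) = 2)
Add(q, Mul(L, Function('X')(0))) = Add(2, Mul(20, Add(7, Mul(-1, 0)))) = Add(2, Mul(20, Add(7, 0))) = Add(2, Mul(20, 7)) = Add(2, 140) = 142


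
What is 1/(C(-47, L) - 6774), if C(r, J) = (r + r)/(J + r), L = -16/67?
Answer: -3165/21433412 ≈ -0.00014767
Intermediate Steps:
L = -16/67 (L = -16*1/67 = -16/67 ≈ -0.23881)
C(r, J) = 2*r/(J + r) (C(r, J) = (2*r)/(J + r) = 2*r/(J + r))
1/(C(-47, L) - 6774) = 1/(2*(-47)/(-16/67 - 47) - 6774) = 1/(2*(-47)/(-3165/67) - 6774) = 1/(2*(-47)*(-67/3165) - 6774) = 1/(6298/3165 - 6774) = 1/(-21433412/3165) = -3165/21433412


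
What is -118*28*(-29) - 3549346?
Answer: -3453530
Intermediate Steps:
-118*28*(-29) - 3549346 = -3304*(-29) - 3549346 = 95816 - 3549346 = -3453530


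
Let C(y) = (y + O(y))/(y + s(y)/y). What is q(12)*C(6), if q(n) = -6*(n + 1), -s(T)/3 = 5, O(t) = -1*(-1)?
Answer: -156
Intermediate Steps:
O(t) = 1
s(T) = -15 (s(T) = -3*5 = -15)
q(n) = -6 - 6*n (q(n) = -6*(1 + n) = -6 - 6*n)
C(y) = (1 + y)/(y - 15/y) (C(y) = (y + 1)/(y - 15/y) = (1 + y)/(y - 15/y))
q(12)*C(6) = (-6 - 6*12)*(6*(1 + 6)/(-15 + 6²)) = (-6 - 72)*(6*7/(-15 + 36)) = -468*7/21 = -78*2 = -156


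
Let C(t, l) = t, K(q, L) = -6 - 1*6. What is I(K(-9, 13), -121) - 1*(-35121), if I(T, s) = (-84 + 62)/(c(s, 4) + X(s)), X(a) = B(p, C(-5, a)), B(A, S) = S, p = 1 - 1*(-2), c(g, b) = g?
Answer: 2212634/63 ≈ 35121.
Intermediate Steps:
K(q, L) = -12 (K(q, L) = -6 - 6 = -12)
p = 3 (p = 1 + 2 = 3)
X(a) = -5
I(T, s) = -22/(-5 + s) (I(T, s) = (-84 + 62)/(s - 5) = -22/(-5 + s))
I(K(-9, 13), -121) - 1*(-35121) = -22/(-5 - 121) - 1*(-35121) = -22/(-126) + 35121 = -22*(-1/126) + 35121 = 11/63 + 35121 = 2212634/63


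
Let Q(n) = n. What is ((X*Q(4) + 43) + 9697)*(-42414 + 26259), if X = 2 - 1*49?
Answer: -154312560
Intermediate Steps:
X = -47 (X = 2 - 49 = -47)
((X*Q(4) + 43) + 9697)*(-42414 + 26259) = ((-47*4 + 43) + 9697)*(-42414 + 26259) = ((-188 + 43) + 9697)*(-16155) = (-145 + 9697)*(-16155) = 9552*(-16155) = -154312560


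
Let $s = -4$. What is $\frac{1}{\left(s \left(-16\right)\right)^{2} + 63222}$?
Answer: $\frac{1}{67318} \approx 1.4855 \cdot 10^{-5}$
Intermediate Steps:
$\frac{1}{\left(s \left(-16\right)\right)^{2} + 63222} = \frac{1}{\left(\left(-4\right) \left(-16\right)\right)^{2} + 63222} = \frac{1}{64^{2} + 63222} = \frac{1}{4096 + 63222} = \frac{1}{67318}$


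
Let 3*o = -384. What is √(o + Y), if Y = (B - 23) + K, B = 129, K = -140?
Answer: 9*I*√2 ≈ 12.728*I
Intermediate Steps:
o = -128 (o = (⅓)*(-384) = -128)
Y = -34 (Y = (129 - 23) - 140 = 106 - 140 = -34)
√(o + Y) = √(-128 - 34) = √(-162) = 9*I*√2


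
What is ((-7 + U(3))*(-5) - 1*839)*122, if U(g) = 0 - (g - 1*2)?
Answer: -97478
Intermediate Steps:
U(g) = 2 - g (U(g) = 0 - (g - 2) = 0 - (-2 + g) = 0 + (2 - g) = 2 - g)
((-7 + U(3))*(-5) - 1*839)*122 = ((-7 + (2 - 1*3))*(-5) - 1*839)*122 = ((-7 + (2 - 3))*(-5) - 839)*122 = ((-7 - 1)*(-5) - 839)*122 = (-8*(-5) - 839)*122 = (40 - 839)*122 = -799*122 = -97478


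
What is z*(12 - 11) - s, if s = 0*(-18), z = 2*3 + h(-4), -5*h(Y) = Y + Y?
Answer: 38/5 ≈ 7.6000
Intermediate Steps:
h(Y) = -2*Y/5 (h(Y) = -(Y + Y)/5 = -2*Y/5)
z = 38/5 (z = 2*3 - ⅖*(-4) = 6 + 8/5 = 38/5 ≈ 7.6000)
s = 0
z*(12 - 11) - s = 38*(12 - 11)/5 - 1*0 = (38/5)*1 + 0 = 38/5 + 0 = 38/5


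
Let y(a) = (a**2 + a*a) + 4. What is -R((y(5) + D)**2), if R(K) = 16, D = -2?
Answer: -16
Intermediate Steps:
y(a) = 4 + 2*a**2 (y(a) = (a**2 + a**2) + 4 = 2*a**2 + 4 = 4 + 2*a**2)
-R((y(5) + D)**2) = -1*16 = -16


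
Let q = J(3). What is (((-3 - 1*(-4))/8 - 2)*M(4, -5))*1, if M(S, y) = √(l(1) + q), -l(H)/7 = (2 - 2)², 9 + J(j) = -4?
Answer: -15*I*√13/8 ≈ -6.7604*I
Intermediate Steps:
J(j) = -13 (J(j) = -9 - 4 = -13)
l(H) = 0 (l(H) = -7*(2 - 2)² = -7*0² = -7*0 = 0)
q = -13
M(S, y) = I*√13 (M(S, y) = √(0 - 13) = √(-13) = I*√13)
(((-3 - 1*(-4))/8 - 2)*M(4, -5))*1 = (((-3 - 1*(-4))/8 - 2)*(I*√13))*1 = (((-3 + 4)*(⅛) - 2)*(I*√13))*1 = ((1*(⅛) - 2)*(I*√13))*1 = ((⅛ - 2)*(I*√13))*1 = -15*I*√13/8*1 = -15*I*√13/8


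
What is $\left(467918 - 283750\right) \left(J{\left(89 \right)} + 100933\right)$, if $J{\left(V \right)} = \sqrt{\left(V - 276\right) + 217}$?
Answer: $18588628744 + 184168 \sqrt{30} \approx 1.859 \cdot 10^{10}$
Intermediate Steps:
$J{\left(V \right)} = \sqrt{-59 + V}$ ($J{\left(V \right)} = \sqrt{\left(-276 + V\right) + 217} = \sqrt{-59 + V}$)
$\left(467918 - 283750\right) \left(J{\left(89 \right)} + 100933\right) = \left(467918 - 283750\right) \left(\sqrt{-59 + 89} + 100933\right) = 184168 \left(\sqrt{30} + 100933\right) = 184168 \left(100933 + \sqrt{30}\right) = 18588628744 + 184168 \sqrt{30}$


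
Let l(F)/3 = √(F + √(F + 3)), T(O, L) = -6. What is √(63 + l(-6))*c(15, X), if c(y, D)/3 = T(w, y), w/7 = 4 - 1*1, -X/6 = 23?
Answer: -18*√(63 + 3*√(-6 + I*√3)) ≈ -144.3 - 8.3338*I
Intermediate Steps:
X = -138 (X = -6*23 = -138)
w = 21 (w = 7*(4 - 1*1) = 7*(4 - 1) = 7*3 = 21)
c(y, D) = -18 (c(y, D) = 3*(-6) = -18)
l(F) = 3*√(F + √(3 + F)) (l(F) = 3*√(F + √(F + 3)) = 3*√(F + √(3 + F)))
√(63 + l(-6))*c(15, X) = √(63 + 3*√(-6 + √(3 - 6)))*(-18) = √(63 + 3*√(-6 + √(-3)))*(-18) = √(63 + 3*√(-6 + I*√3))*(-18) = -18*√(63 + 3*√(-6 + I*√3))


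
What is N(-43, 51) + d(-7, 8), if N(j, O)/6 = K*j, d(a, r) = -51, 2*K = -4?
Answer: 465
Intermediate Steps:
K = -2 (K = (1/2)*(-4) = -2)
N(j, O) = -12*j (N(j, O) = 6*(-2*j) = -12*j)
N(-43, 51) + d(-7, 8) = -12*(-43) - 51 = 516 - 51 = 465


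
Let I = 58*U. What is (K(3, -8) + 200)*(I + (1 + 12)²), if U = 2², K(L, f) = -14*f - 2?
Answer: 124310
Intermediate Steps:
K(L, f) = -2 - 14*f
U = 4
I = 232 (I = 58*4 = 232)
(K(3, -8) + 200)*(I + (1 + 12)²) = ((-2 - 14*(-8)) + 200)*(232 + (1 + 12)²) = ((-2 + 112) + 200)*(232 + 13²) = (110 + 200)*(232 + 169) = 310*401 = 124310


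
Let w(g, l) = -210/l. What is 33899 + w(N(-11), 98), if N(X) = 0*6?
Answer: 237278/7 ≈ 33897.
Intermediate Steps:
N(X) = 0
33899 + w(N(-11), 98) = 33899 - 210/98 = 33899 - 210*1/98 = 33899 - 15/7 = 237278/7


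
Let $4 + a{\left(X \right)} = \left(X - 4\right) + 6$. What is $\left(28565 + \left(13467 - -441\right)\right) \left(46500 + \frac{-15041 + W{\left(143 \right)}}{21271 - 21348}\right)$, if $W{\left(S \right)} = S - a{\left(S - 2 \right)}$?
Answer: $\frac{13883022091}{7} \approx 1.9833 \cdot 10^{9}$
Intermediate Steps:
$a{\left(X \right)} = -2 + X$ ($a{\left(X \right)} = -4 + \left(\left(X - 4\right) + 6\right) = -4 + \left(\left(-4 + X\right) + 6\right) = -4 + \left(2 + X\right) = -2 + X$)
$W{\left(S \right)} = 4$ ($W{\left(S \right)} = S - \left(-2 + \left(S - 2\right)\right) = S - \left(-2 + \left(-2 + S\right)\right) = S - \left(-4 + S\right) = 4$)
$\left(28565 + \left(13467 - -441\right)\right) \left(46500 + \frac{-15041 + W{\left(143 \right)}}{21271 - 21348}\right) = \left(28565 + \left(13467 - -441\right)\right) \left(46500 + \frac{-15041 + 4}{21271 - 21348}\right) = \left(28565 + \left(13467 + 441\right)\right) \left(46500 - \frac{15037}{-77}\right) = \left(28565 + 13908\right) \left(46500 - - \frac{1367}{7}\right) = 42473 \left(46500 + \frac{1367}{7}\right) = 42473 \cdot \frac{326867}{7} = \frac{13883022091}{7}$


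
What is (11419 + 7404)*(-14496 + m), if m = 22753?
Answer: 155421511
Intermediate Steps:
(11419 + 7404)*(-14496 + m) = (11419 + 7404)*(-14496 + 22753) = 18823*8257 = 155421511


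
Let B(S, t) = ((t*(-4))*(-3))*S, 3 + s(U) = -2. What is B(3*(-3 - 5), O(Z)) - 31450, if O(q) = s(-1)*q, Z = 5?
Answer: -24250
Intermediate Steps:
s(U) = -5 (s(U) = -3 - 2 = -5)
O(q) = -5*q
B(S, t) = 12*S*t (B(S, t) = (-4*t*(-3))*S = (12*t)*S = 12*S*t)
B(3*(-3 - 5), O(Z)) - 31450 = 12*(3*(-3 - 5))*(-5*5) - 31450 = 12*(3*(-8))*(-25) - 31450 = 12*(-24)*(-25) - 31450 = 7200 - 31450 = -24250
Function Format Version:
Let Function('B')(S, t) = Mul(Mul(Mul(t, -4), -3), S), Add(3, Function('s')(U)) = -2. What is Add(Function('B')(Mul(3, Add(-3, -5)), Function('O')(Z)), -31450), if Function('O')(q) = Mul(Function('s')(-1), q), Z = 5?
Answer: -24250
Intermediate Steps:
Function('s')(U) = -5 (Function('s')(U) = Add(-3, -2) = -5)
Function('O')(q) = Mul(-5, q)
Function('B')(S, t) = Mul(12, S, t) (Function('B')(S, t) = Mul(Mul(Mul(-4, t), -3), S) = Mul(Mul(12, t), S) = Mul(12, S, t))
Add(Function('B')(Mul(3, Add(-3, -5)), Function('O')(Z)), -31450) = Add(Mul(12, Mul(3, Add(-3, -5)), Mul(-5, 5)), -31450) = Add(Mul(12, Mul(3, -8), -25), -31450) = Add(Mul(12, -24, -25), -31450) = Add(7200, -31450) = -24250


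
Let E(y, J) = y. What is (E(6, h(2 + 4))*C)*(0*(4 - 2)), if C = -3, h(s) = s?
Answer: 0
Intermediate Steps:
(E(6, h(2 + 4))*C)*(0*(4 - 2)) = (6*(-3))*(0*(4 - 2)) = -0*2 = -18*0 = 0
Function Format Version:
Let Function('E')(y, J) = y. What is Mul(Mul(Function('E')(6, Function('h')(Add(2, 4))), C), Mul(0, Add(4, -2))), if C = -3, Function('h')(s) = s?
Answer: 0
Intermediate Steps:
Mul(Mul(Function('E')(6, Function('h')(Add(2, 4))), C), Mul(0, Add(4, -2))) = Mul(Mul(6, -3), Mul(0, Add(4, -2))) = Mul(-18, Mul(0, 2)) = Mul(-18, 0) = 0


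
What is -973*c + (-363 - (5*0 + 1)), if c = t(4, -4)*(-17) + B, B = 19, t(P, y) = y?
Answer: -85015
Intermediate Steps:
c = 87 (c = -4*(-17) + 19 = 68 + 19 = 87)
-973*c + (-363 - (5*0 + 1)) = -973*87 + (-363 - (5*0 + 1)) = -84651 + (-363 - (0 + 1)) = -84651 + (-363 - 1*1) = -84651 + (-363 - 1) = -84651 - 364 = -85015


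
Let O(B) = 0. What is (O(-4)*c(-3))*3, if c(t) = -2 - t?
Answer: 0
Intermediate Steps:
(O(-4)*c(-3))*3 = (0*(-2 - 1*(-3)))*3 = (0*(-2 + 3))*3 = (0*1)*3 = 0*3 = 0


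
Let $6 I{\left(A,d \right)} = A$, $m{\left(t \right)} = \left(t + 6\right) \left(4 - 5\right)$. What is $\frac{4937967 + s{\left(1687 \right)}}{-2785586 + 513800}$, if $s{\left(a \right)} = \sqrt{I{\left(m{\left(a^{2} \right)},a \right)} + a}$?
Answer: $- \frac{1645989}{757262} - \frac{i \sqrt{17015118}}{13630716} \approx -2.1736 - 0.00030262 i$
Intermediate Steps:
$m{\left(t \right)} = -6 - t$ ($m{\left(t \right)} = \left(6 + t\right) \left(-1\right) = -6 - t$)
$I{\left(A,d \right)} = \frac{A}{6}$
$s{\left(a \right)} = \sqrt{-1 + a - \frac{a^{2}}{6}}$ ($s{\left(a \right)} = \sqrt{\frac{-6 - a^{2}}{6} + a} = \sqrt{\left(-1 - \frac{a^{2}}{6}\right) + a} = \sqrt{-1 + a - \frac{a^{2}}{6}}$)
$\frac{4937967 + s{\left(1687 \right)}}{-2785586 + 513800} = \frac{4937967 + \frac{\sqrt{-36 - 6 \cdot 1687^{2} + 36 \cdot 1687}}{6}}{-2785586 + 513800} = \frac{4937967 + \frac{\sqrt{-36 - 17075814 + 60732}}{6}}{-2271786} = \left(4937967 + \frac{\sqrt{-36 - 17075814 + 60732}}{6}\right) \left(- \frac{1}{2271786}\right) = \left(4937967 + \frac{\sqrt{-17015118}}{6}\right) \left(- \frac{1}{2271786}\right) = \left(4937967 + \frac{i \sqrt{17015118}}{6}\right) \left(- \frac{1}{2271786}\right) = - \frac{1645989}{757262} - \frac{i \sqrt{17015118}}{13630716}$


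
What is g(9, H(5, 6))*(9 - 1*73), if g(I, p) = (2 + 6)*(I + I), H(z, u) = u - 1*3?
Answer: -9216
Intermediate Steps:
H(z, u) = -3 + u (H(z, u) = u - 3 = -3 + u)
g(I, p) = 16*I (g(I, p) = 8*(2*I) = 16*I)
g(9, H(5, 6))*(9 - 1*73) = (16*9)*(9 - 1*73) = 144*(9 - 73) = 144*(-64) = -9216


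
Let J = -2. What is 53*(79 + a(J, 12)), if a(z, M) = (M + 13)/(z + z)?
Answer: 15423/4 ≈ 3855.8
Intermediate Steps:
a(z, M) = (13 + M)/(2*z) (a(z, M) = (13 + M)/((2*z)) = (13 + M)*(1/(2*z)) = (13 + M)/(2*z))
53*(79 + a(J, 12)) = 53*(79 + (½)*(13 + 12)/(-2)) = 53*(79 + (½)*(-½)*25) = 53*(79 - 25/4) = 53*(291/4) = 15423/4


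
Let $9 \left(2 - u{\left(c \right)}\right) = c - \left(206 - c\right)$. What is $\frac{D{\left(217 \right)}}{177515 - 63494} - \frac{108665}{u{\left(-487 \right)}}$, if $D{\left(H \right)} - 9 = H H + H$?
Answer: $- \frac{111454144315}{136597158} \approx -815.93$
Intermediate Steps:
$u{\left(c \right)} = \frac{224}{9} - \frac{2 c}{9}$ ($u{\left(c \right)} = 2 - \frac{c - \left(206 - c\right)}{9} = 2 - \frac{c + \left(-206 + c\right)}{9} = 2 - \frac{-206 + 2 c}{9} = 2 - \left(- \frac{206}{9} + \frac{2 c}{9}\right) = \frac{224}{9} - \frac{2 c}{9}$)
$D{\left(H \right)} = 9 + H + H^{2}$ ($D{\left(H \right)} = 9 + \left(H H + H\right) = 9 + \left(H^{2} + H\right) = 9 + \left(H + H^{2}\right) = 9 + H + H^{2}$)
$\frac{D{\left(217 \right)}}{177515 - 63494} - \frac{108665}{u{\left(-487 \right)}} = \frac{9 + 217 + 217^{2}}{177515 - 63494} - \frac{108665}{\frac{224}{9} - - \frac{974}{9}} = \frac{9 + 217 + 47089}{114021} - \frac{108665}{\frac{224}{9} + \frac{974}{9}} = 47315 \cdot \frac{1}{114021} - \frac{108665}{\frac{1198}{9}} = \frac{47315}{114021} - \frac{977985}{1198} = - \frac{111454144315}{136597158}$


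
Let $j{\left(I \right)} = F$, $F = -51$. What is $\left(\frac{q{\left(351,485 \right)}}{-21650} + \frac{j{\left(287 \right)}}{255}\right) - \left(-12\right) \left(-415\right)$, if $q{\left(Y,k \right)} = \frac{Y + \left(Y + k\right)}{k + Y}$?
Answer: $- \frac{90138633067}{18099400} \approx -4980.2$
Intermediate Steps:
$j{\left(I \right)} = -51$
$q{\left(Y,k \right)} = \frac{k + 2 Y}{Y + k}$
$\left(\frac{q{\left(351,485 \right)}}{-21650} + \frac{j{\left(287 \right)}}{255}\right) - \left(-12\right) \left(-415\right) = \left(\frac{\frac{1}{351 + 485} \left(485 + 2 \cdot 351\right)}{-21650} - \frac{51}{255}\right) - \left(-12\right) \left(-415\right) = \left(\frac{485 + 702}{836} \left(- \frac{1}{21650}\right) - \frac{1}{5}\right) - 4980 = \left(\frac{1}{836} \cdot 1187 \left(- \frac{1}{21650}\right) - \frac{1}{5}\right) - 4980 = \left(\frac{1187}{836} \left(- \frac{1}{21650}\right) - \frac{1}{5}\right) - 4980 = \left(- \frac{1187}{18099400} - \frac{1}{5}\right) - 4980 = - \frac{3621067}{18099400} - 4980 = - \frac{90138633067}{18099400}$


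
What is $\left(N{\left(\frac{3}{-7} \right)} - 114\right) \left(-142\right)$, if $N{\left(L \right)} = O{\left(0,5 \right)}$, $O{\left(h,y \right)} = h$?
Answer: $16188$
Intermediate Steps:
$N{\left(L \right)} = 0$
$\left(N{\left(\frac{3}{-7} \right)} - 114\right) \left(-142\right) = \left(0 - 114\right) \left(-142\right) = \left(-114\right) \left(-142\right) = 16188$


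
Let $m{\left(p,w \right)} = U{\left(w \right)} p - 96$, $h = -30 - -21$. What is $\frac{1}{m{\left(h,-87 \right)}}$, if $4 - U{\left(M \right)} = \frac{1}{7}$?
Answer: $- \frac{7}{915} \approx -0.0076503$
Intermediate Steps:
$U{\left(M \right)} = \frac{27}{7}$ ($U{\left(M \right)} = 4 - \frac{1}{7} = \frac{27}{7}$)
$h = -9$ ($h = -30 + 21 = -9$)
$m{\left(p,w \right)} = -96 + \frac{27 p}{7}$ ($m{\left(p,w \right)} = \frac{27 p}{7} - 96 = -96 + \frac{27 p}{7}$)
$\frac{1}{m{\left(h,-87 \right)}} = \frac{1}{-96 + \frac{27}{7} \left(-9\right)} = \frac{1}{-96 - \frac{243}{7}} = \frac{1}{- \frac{915}{7}} = - \frac{7}{915}$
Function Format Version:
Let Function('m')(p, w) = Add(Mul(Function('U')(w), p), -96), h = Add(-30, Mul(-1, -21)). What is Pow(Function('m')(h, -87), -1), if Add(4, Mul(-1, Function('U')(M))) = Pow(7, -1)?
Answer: Rational(-7, 915) ≈ -0.0076503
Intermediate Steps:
Function('U')(M) = Rational(27, 7) (Function('U')(M) = Add(4, Mul(-1, Pow(7, -1))) = Add(4, Mul(-1, Rational(1, 7))) = Add(4, Rational(-1, 7)) = Rational(27, 7))
h = -9 (h = Add(-30, 21) = -9)
Function('m')(p, w) = Add(-96, Mul(Rational(27, 7), p)) (Function('m')(p, w) = Add(Mul(Rational(27, 7), p), -96) = Add(-96, Mul(Rational(27, 7), p)))
Pow(Function('m')(h, -87), -1) = Pow(Add(-96, Mul(Rational(27, 7), -9)), -1) = Pow(Add(-96, Rational(-243, 7)), -1) = Pow(Rational(-915, 7), -1) = Rational(-7, 915)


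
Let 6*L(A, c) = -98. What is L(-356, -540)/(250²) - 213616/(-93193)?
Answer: 40048433543/17473687500 ≈ 2.2919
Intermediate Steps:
L(A, c) = -49/3 (L(A, c) = (⅙)*(-98) = -49/3)
L(-356, -540)/(250²) - 213616/(-93193) = -49/(3*(250²)) - 213616/(-93193) = -49/3/62500 - 213616*(-1/93193) = -49/3*1/62500 + 213616/93193 = -49/187500 + 213616/93193 = 40048433543/17473687500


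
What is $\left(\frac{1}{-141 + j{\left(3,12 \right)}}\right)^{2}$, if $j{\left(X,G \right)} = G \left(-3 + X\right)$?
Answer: $\frac{1}{19881} \approx 5.0299 \cdot 10^{-5}$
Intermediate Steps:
$\left(\frac{1}{-141 + j{\left(3,12 \right)}}\right)^{2} = \left(\frac{1}{-141 + 12 \left(-3 + 3\right)}\right)^{2} = \left(\frac{1}{-141 + 12 \cdot 0}\right)^{2} = \left(\frac{1}{-141 + 0}\right)^{2} = \left(\frac{1}{-141}\right)^{2} = \left(- \frac{1}{141}\right)^{2} = \frac{1}{19881}$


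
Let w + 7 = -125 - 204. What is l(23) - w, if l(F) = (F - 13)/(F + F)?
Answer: 7733/23 ≈ 336.22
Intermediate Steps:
l(F) = (-13 + F)/(2*F) (l(F) = (-13 + F)/((2*F)) = (-13 + F)*(1/(2*F)) = (-13 + F)/(2*F))
w = -336 (w = -7 + (-125 - 204) = -7 - 329 = -336)
l(23) - w = (½)*(-13 + 23)/23 - 1*(-336) = (½)*(1/23)*10 + 336 = 5/23 + 336 = 7733/23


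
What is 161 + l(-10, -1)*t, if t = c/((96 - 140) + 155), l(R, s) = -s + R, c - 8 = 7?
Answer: 5912/37 ≈ 159.78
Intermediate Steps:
c = 15 (c = 8 + 7 = 15)
l(R, s) = R - s
t = 5/37 (t = 15/((96 - 140) + 155) = 15/(-44 + 155) = 15/111 = 15*(1/111) = 5/37 ≈ 0.13514)
161 + l(-10, -1)*t = 161 + (-10 - 1*(-1))*(5/37) = 161 + (-10 + 1)*(5/37) = 161 - 9*5/37 = 161 - 45/37 = 5912/37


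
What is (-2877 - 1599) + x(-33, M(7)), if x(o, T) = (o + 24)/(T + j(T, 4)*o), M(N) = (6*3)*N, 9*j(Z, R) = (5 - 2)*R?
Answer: -367041/82 ≈ -4476.1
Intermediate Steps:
j(Z, R) = R/3 (j(Z, R) = ((5 - 2)*R)/9 = (3*R)/9 = R/3)
M(N) = 18*N
x(o, T) = (24 + o)/(T + 4*o/3) (x(o, T) = (o + 24)/(T + ((1/3)*4)*o) = (24 + o)/(T + 4*o/3))
(-2877 - 1599) + x(-33, M(7)) = (-2877 - 1599) + 3*(24 - 33)/(3*(18*7) + 4*(-33)) = -4476 + 3*(-9)/(3*126 - 132) = -4476 + 3*(-9)/(378 - 132) = -4476 + 3*(-9)/246 = -4476 + 3*(1/246)*(-9) = -4476 - 9/82 = -367041/82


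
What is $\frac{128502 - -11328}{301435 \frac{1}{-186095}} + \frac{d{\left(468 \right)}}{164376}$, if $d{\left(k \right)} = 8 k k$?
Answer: $- \frac{3960008189826}{45878407} \approx -86315.0$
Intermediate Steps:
$d{\left(k \right)} = 8 k^{2}$
$\frac{128502 - -11328}{301435 \frac{1}{-186095}} + \frac{d{\left(468 \right)}}{164376} = \frac{128502 - -11328}{301435 \frac{1}{-186095}} + \frac{8 \cdot 468^{2}}{164376} = \frac{128502 + 11328}{301435 \left(- \frac{1}{186095}\right)} + 8 \cdot 219024 \cdot \frac{1}{164376} = \frac{139830}{- \frac{60287}{37219}} + 1752192 \cdot \frac{1}{164376} = 139830 \left(- \frac{37219}{60287}\right) + \frac{8112}{761} = - \frac{5204332770}{60287} + \frac{8112}{761} = - \frac{3960008189826}{45878407}$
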